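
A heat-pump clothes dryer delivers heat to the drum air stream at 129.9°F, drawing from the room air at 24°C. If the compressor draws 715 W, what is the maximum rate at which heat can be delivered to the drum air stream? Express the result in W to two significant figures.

7700 W

In absolute terms T_C = 297.15 K and T_H = 327.54 K, so ΔT = 30.39 K.
COP_Carnot = T_H/ΔT = 327.54/30.39 = 10.78.
Q̇_max = COP_Carnot × Ẇ = 10.78 × 715.0 W = 7706 W.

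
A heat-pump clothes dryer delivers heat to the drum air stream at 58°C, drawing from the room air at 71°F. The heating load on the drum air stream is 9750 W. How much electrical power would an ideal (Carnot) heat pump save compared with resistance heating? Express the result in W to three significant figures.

8680 W

In absolute terms T_C = 294.82 K and T_H = 331.15 K, so ΔT = 36.33 K.
COP_Carnot = T_H/ΔT = 331.15/36.33 = 9.114.
Resistance heating needs Ẇ_res = Q̇_H = 9750 W; the reversible heat pump needs only Ẇ_hp = Q̇_H/COP = 1070 W.
Saving = 9750 − 1070 = 8680 W.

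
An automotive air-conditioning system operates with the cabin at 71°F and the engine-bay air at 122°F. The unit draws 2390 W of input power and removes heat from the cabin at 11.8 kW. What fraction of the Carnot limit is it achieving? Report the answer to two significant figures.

0.47

Converting, Q̇_C = 11.80 kW = 11800 W, so COP_actual = Q̇_C/Ẇ = 11800/2390 = 4.937.
In absolute terms T_C = 294.82 K and T_H = 323.15 K, so ΔT = 28.33 K.
COP_Carnot = T_C/ΔT = 294.82/28.33 = 10.41.
η_II = COP_actual/COP_Carnot = 4.937/10.41 = 0.4745.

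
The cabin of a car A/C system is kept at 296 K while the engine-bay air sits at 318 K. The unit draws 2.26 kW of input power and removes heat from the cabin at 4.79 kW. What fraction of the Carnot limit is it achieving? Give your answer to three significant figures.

0.158

COP_actual = Q̇_C/Ẇ = 4.790/2.260 = 2.119.
The reservoir spacing is ΔT = 318 − 296 = 22.00 K.
COP_Carnot = T_C/ΔT = 296.00/22.00 = 13.45.
η_II = COP_actual/COP_Carnot = 2.119/13.45 = 0.1575.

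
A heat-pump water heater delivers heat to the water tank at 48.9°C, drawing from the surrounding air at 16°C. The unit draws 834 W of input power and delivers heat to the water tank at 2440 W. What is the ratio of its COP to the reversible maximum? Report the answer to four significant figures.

COP_actual = Q̇_H/Ẇ = 2440/834.0 = 2.926.
In absolute terms T_C = 289.15 K and T_H = 322.05 K, so ΔT = 32.90 K.
COP_Carnot = T_H/ΔT = 322.05/32.90 = 9.789.
η_II = COP_actual/COP_Carnot = 2.926/9.789 = 0.2989.

0.2989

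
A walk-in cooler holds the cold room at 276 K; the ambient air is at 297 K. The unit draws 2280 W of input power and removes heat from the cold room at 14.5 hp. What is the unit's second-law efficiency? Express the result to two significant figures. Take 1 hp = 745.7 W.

Converting, Q̇_C = 14.50 hp = 10810 W, so COP_actual = Q̇_C/Ẇ = 10810/2280 = 4.742.
The reservoir spacing is ΔT = 297 − 276 = 21.00 K.
COP_Carnot = T_C/ΔT = 276.00/21.00 = 13.14.
η_II = COP_actual/COP_Carnot = 4.742/13.14 = 0.3608.

0.36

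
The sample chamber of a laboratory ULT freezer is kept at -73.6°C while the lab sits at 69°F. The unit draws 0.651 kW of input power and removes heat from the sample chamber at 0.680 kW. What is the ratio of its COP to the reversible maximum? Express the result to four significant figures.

COP_actual = Q̇_C/Ẇ = 0.6800/0.6510 = 1.045.
In absolute terms T_C = 199.55 K and T_H = 293.71 K, so ΔT = 94.16 K.
COP_Carnot = T_C/ΔT = 199.55/94.16 = 2.119.
η_II = COP_actual/COP_Carnot = 1.045/2.119 = 0.4929.

0.4929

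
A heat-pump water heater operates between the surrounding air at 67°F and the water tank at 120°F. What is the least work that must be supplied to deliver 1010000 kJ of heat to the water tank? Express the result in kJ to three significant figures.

In absolute terms T_C = 292.59 K and T_H = 322.04 K, so ΔT = 29.44 K.
The reversible limit is COP_HP = T_H/ΔT = 10.94, so W_min = Q_H/COP = Q_H·ΔT/T_H.
W_min = 1010000 × 29.44/322.04 = 92350 kJ.

92300 kJ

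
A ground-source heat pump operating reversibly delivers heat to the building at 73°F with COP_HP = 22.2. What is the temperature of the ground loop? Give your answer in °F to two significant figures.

COP_HP = T_H/(T_H − T_C) gives T_H − T_C = T_H/COP.
With T_H = 295.93 K, T_C = 295.93 × (1 − 1/22.2) = 282.60 K.
Converting, 282.60 K = 49.01°F.

49 °F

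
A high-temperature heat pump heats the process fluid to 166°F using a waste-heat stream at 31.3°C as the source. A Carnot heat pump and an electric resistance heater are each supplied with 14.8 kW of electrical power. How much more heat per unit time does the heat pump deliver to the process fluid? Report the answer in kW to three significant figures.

104 kW

In absolute terms T_C = 304.45 K and T_H = 347.59 K, so ΔT = 43.14 K.
COP_Carnot = T_H/ΔT = 347.59/43.14 = 8.057.
The heat pump delivers Q̇_H = COP × Ẇ = 119.2 kW; the resistance heater delivers Ẇ = 14.80 kW.
Extra = (COP − 1)·Ẇ = 104.4 kW.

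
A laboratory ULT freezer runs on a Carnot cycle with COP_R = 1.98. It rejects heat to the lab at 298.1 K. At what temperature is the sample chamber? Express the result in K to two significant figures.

200 K

For a Carnot refrigerator COP_R = T_C/(T_H − T_C), so T_C = COP·T_H/(1 + COP).
With T_H = 298.10 K, T_C = 1.98 × 298.10/2.980 = 198.07 K.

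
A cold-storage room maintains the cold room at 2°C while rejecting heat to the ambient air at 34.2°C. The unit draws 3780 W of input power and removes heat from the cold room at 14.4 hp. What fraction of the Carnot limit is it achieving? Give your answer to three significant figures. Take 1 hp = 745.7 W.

Converting, Q̇_C = 14.40 hp = 10740 W, so COP_actual = Q̇_C/Ẇ = 10740/3780 = 2.841.
In absolute terms T_C = 275.15 K and T_H = 307.35 K, so ΔT = 32.20 K.
COP_Carnot = T_C/ΔT = 275.15/32.20 = 8.545.
η_II = COP_actual/COP_Carnot = 2.841/8.545 = 0.3324.

0.332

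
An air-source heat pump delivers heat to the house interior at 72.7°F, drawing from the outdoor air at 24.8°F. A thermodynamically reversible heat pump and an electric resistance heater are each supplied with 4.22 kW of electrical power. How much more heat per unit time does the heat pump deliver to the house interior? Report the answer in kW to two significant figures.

43 kW

In absolute terms T_C = 269.15 K and T_H = 295.76 K, so ΔT = 26.61 K.
COP_Carnot = T_H/ΔT = 295.76/26.61 = 11.11.
The heat pump delivers Q̇_H = COP × Ẇ = 46.90 kW; the resistance heater delivers Ẇ = 4.220 kW.
Extra = (COP − 1)·Ẇ = 42.68 kW.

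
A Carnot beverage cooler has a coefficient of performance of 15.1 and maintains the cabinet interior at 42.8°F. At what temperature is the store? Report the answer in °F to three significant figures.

76.1 °F

COP_R = T_C/(T_H − T_C) gives T_H − T_C = T_C/COP.
With T_C = 279.15 K, T_H = 279.15 × (1 + 1/15.1) = 297.64 K.
Converting, 297.64 K = 76.08°F.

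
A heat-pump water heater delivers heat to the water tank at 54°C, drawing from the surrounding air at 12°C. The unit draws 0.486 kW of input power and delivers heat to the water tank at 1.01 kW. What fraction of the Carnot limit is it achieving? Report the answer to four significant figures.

0.2668

COP_actual = Q̇_H/Ẇ = 1.010/0.4860 = 2.078.
In absolute terms T_C = 285.15 K and T_H = 327.15 K, so ΔT = 42.00 K.
COP_Carnot = T_H/ΔT = 327.15/42.00 = 7.789.
η_II = COP_actual/COP_Carnot = 2.078/7.789 = 0.2668.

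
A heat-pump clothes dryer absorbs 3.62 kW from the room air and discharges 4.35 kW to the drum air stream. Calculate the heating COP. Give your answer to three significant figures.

The first law gives Q̇_H = Q̇_C + Ẇ, so the three rates are Q̇_C = 3.620, Q̇_H = 4.350, Ẇ = 0.7300 kW.
COP_HP = Q̇_H/Ẇ = 4.350/0.7300 = 5.959.

5.96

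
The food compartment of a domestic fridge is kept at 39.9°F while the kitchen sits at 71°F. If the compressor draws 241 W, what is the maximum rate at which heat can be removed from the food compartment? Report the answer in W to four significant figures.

3871 W

In absolute terms T_C = 277.54 K and T_H = 294.82 K, so ΔT = 17.28 K.
COP_Carnot = T_C/ΔT = 277.54/17.28 = 16.06.
Q̇_max = COP_Carnot × Ẇ = 16.06 × 241.0 W = 3871 W.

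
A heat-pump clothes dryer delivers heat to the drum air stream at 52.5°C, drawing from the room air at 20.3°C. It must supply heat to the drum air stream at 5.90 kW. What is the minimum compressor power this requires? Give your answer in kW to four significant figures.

0.5834 kW

In absolute terms T_C = 293.45 K and T_H = 325.65 K, so ΔT = 32.20 K.
COP_Carnot = T_H/ΔT = 325.65/32.20 = 10.11.
Ẇ_min = Q̇/COP_Carnot = 5.900/10.11 = 0.5834 kW.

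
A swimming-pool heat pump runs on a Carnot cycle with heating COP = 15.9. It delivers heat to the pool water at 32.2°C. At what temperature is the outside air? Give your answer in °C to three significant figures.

13.0 °C

COP_HP = T_H/(T_H − T_C) gives T_H − T_C = T_H/COP.
With T_H = 305.35 K, T_C = 305.35 × (1 − 1/15.9) = 286.15 K.
Converting, 286.15 K = 13.00°C.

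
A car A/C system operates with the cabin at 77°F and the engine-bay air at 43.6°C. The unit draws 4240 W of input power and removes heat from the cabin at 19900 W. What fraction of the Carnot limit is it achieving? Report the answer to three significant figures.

COP_actual = Q̇_C/Ẇ = 19900/4240 = 4.693.
In absolute terms T_C = 298.15 K and T_H = 316.75 K, so ΔT = 18.60 K.
COP_Carnot = T_C/ΔT = 298.15/18.60 = 16.03.
η_II = COP_actual/COP_Carnot = 4.693/16.03 = 0.2928.

0.293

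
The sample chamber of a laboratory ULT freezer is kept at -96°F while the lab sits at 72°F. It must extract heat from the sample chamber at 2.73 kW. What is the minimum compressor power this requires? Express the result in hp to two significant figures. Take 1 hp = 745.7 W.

In absolute terms T_C = 202.04 K and T_H = 295.37 K, so ΔT = 93.33 K.
COP_Carnot = T_C/ΔT = 202.04/93.33 = 2.165.
Ẇ_min = Q̇/COP_Carnot = 2.730/2.165 = 1.261 kW = 1.691 hp.

1.7 hp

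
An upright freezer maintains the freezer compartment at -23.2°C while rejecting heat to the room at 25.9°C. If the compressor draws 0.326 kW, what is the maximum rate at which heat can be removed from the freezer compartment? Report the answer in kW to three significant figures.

1.66 kW

In absolute terms T_C = 249.95 K and T_H = 299.05 K, so ΔT = 49.10 K.
COP_Carnot = T_C/ΔT = 249.95/49.10 = 5.091.
Q̇_max = COP_Carnot × Ẇ = 5.091 × 0.3260 kW = 1.660 kW.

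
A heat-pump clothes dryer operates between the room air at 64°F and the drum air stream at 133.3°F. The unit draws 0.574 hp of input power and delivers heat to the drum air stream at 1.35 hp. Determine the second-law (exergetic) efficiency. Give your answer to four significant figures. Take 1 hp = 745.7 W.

0.2749

COP_actual = Q̇_H/Ẇ = 1.350/0.5740 = 2.352.
In absolute terms T_C = 290.93 K and T_H = 329.43 K, so ΔT = 38.50 K.
COP_Carnot = T_H/ΔT = 329.43/38.50 = 8.557.
η_II = COP_actual/COP_Carnot = 2.352/8.557 = 0.2749.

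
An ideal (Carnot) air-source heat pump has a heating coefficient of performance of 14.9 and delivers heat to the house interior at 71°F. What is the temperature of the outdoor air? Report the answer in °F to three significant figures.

35.4 °F

COP_HP = T_H/(T_H − T_C) gives T_H − T_C = T_H/COP.
With T_H = 294.82 K, T_C = 294.82 × (1 − 1/14.9) = 275.03 K.
Converting, 275.03 K = 35.38°F.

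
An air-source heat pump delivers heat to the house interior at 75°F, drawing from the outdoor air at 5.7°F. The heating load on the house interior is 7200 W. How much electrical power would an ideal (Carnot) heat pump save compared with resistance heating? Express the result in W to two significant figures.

6300 W

In absolute terms T_C = 258.54 K and T_H = 297.04 K, so ΔT = 38.50 K.
COP_Carnot = T_H/ΔT = 297.04/38.50 = 7.715.
Resistance heating needs Ẇ_res = Q̇_H = 7200 W; the reversible heat pump needs only Ẇ_hp = Q̇_H/COP = 933.2 W.
Saving = 7200 − 933.2 = 6267 W.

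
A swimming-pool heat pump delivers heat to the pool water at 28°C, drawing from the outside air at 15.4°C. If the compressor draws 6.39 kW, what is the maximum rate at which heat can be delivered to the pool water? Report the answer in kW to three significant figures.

In absolute terms T_C = 288.55 K and T_H = 301.15 K, so ΔT = 12.60 K.
COP_Carnot = T_H/ΔT = 301.15/12.60 = 23.90.
Q̇_max = COP_Carnot × Ẇ = 23.90 × 6.390 kW = 152.7 kW.

153 kW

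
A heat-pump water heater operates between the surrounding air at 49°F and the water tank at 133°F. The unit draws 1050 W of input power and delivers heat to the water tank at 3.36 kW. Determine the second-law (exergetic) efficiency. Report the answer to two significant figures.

0.45

Converting, Q̇_H = 3.360 kW = 3360 W, so COP_actual = Q̇_H/Ẇ = 3360/1050 = 3.200.
In absolute terms T_C = 282.59 K and T_H = 329.26 K, so ΔT = 46.67 K.
COP_Carnot = T_H/ΔT = 329.26/46.67 = 7.056.
η_II = COP_actual/COP_Carnot = 3.200/7.056 = 0.4535.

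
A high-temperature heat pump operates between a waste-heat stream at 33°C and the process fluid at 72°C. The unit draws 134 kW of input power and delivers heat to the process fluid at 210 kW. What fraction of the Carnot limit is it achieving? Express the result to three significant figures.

COP_actual = Q̇_H/Ẇ = 210.0/134.0 = 1.567.
In absolute terms T_C = 306.15 K and T_H = 345.15 K, so ΔT = 39.00 K.
COP_Carnot = T_H/ΔT = 345.15/39.00 = 8.850.
η_II = COP_actual/COP_Carnot = 1.567/8.850 = 0.1771.

0.177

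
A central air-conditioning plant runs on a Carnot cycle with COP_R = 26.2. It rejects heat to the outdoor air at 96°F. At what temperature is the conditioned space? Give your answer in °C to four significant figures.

24.21 °C

For a Carnot refrigerator COP_R = T_C/(T_H − T_C), so T_C = COP·T_H/(1 + COP).
With T_H = 308.71 K, T_C = 26.2 × 308.71/27.20 = 297.36 K.
Converting, 297.36 K = 24.21°C.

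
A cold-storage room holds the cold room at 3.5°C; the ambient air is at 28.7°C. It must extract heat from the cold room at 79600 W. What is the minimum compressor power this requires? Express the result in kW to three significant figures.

7.25 kW

In absolute terms T_C = 276.65 K and T_H = 301.85 K, so ΔT = 25.20 K.
COP_Carnot = T_C/ΔT = 276.65/25.20 = 10.98.
Ẇ_min = Q̇/COP_Carnot = 79600/10.98 = 7251 W = 7.251 kW.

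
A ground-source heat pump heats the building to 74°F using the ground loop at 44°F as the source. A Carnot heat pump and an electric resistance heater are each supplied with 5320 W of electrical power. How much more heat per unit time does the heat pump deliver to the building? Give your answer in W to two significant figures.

In absolute terms T_C = 279.82 K and T_H = 296.48 K, so ΔT = 16.67 K.
COP_Carnot = T_H/ΔT = 296.48/16.67 = 17.79.
The heat pump delivers Q̇_H = COP × Ẇ = 94640 W; the resistance heater delivers Ẇ = 5320 W.
Extra = (COP − 1)·Ẇ = 89320 W.

89000 W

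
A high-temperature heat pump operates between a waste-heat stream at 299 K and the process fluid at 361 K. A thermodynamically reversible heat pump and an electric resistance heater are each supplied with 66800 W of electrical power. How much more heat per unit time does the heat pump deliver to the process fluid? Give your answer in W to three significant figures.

322000 W

The reservoir spacing is ΔT = 361 − 299 = 62.00 K.
COP_Carnot = T_H/ΔT = 361.00/62.00 = 5.823.
The heat pump delivers Q̇_H = COP × Ẇ = 388900 W; the resistance heater delivers Ẇ = 66800 W.
Extra = (COP − 1)·Ẇ = 322100 W.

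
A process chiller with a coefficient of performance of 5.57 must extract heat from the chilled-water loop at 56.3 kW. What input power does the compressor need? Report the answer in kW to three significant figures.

Ẇ = Q̇_C/COP = 56.30/5.57 = 10.11 kW.

10.1 kW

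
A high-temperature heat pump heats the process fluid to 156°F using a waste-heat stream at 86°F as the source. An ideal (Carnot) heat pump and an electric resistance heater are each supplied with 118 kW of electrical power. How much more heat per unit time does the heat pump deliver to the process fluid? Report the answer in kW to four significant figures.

In absolute terms T_C = 303.15 K and T_H = 342.04 K, so ΔT = 38.89 K.
COP_Carnot = T_H/ΔT = 342.04/38.89 = 8.795.
The heat pump delivers Q̇_H = COP × Ẇ = 1038 kW; the resistance heater delivers Ẇ = 118.0 kW.
Extra = (COP − 1)·Ẇ = 919.8 kW.

919.8 kW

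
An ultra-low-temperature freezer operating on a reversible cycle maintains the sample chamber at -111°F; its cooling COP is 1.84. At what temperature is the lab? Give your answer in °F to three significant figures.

COP_R = T_C/(T_H − T_C) gives T_H − T_C = T_C/COP.
With T_C = 193.71 K, T_H = 193.71 × (1 + 1/1.84) = 298.98 K.
Converting, 298.98 K = 78.49°F.

78.5 °F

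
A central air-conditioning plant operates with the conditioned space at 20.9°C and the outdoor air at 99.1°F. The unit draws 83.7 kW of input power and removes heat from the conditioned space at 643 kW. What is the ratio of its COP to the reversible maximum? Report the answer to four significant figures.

0.4279

COP_actual = Q̇_C/Ẇ = 643.0/83.70 = 7.682.
In absolute terms T_C = 294.05 K and T_H = 310.43 K, so ΔT = 16.38 K.
COP_Carnot = T_C/ΔT = 294.05/16.38 = 17.95.
η_II = COP_actual/COP_Carnot = 7.682/17.95 = 0.4279.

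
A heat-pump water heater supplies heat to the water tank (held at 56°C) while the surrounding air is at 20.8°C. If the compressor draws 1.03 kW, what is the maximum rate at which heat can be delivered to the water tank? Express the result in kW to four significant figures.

9.631 kW

In absolute terms T_C = 293.95 K and T_H = 329.15 K, so ΔT = 35.20 K.
COP_Carnot = T_H/ΔT = 329.15/35.20 = 9.351.
Q̇_max = COP_Carnot × Ẇ = 9.351 × 1.030 kW = 9.631 kW.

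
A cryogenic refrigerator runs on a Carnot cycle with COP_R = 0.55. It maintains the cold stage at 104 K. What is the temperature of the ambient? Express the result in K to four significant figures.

293.1 K

COP_R = T_C/(T_H − T_C) gives T_H − T_C = T_C/COP.
With T_C = 104.00 K, T_H = 104.00 × (1 + 1/0.55) = 293.09 K.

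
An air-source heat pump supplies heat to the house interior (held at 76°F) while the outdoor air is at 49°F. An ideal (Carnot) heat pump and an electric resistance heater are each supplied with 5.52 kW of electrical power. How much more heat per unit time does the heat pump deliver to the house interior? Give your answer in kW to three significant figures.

In absolute terms T_C = 282.59 K and T_H = 297.59 K, so ΔT = 15.00 K.
COP_Carnot = T_H/ΔT = 297.59/15.00 = 19.84.
The heat pump delivers Q̇_H = COP × Ẇ = 109.5 kW; the resistance heater delivers Ẇ = 5.520 kW.
Extra = (COP − 1)·Ẇ = 104.0 kW.

104 kW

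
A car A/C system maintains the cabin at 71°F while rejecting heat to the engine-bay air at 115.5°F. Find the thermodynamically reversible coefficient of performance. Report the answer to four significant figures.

In absolute terms T_C = 294.82 K and T_H = 319.54 K, so ΔT = 24.72 K.
For a reversible cycle, COP_Carnot = T_C/ΔT = 294.82/24.72 = 11.93.

11.93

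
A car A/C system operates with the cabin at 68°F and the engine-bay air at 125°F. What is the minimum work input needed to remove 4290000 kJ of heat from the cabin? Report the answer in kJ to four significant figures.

In absolute terms T_C = 293.15 K and T_H = 324.82 K, so ΔT = 31.67 K.
The reversible limit is COP_R = T_C/ΔT = 9.257, so W_min = Q_C/COP = Q_C·ΔT/T_C.
W_min = 4290000 × 31.67/293.15 = 463400 kJ.

463400 kJ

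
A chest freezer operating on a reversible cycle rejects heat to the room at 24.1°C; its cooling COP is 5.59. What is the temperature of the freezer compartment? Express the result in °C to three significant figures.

For a Carnot refrigerator COP_R = T_C/(T_H − T_C), so T_C = COP·T_H/(1 + COP).
With T_H = 297.25 K, T_C = 5.59 × 297.25/6.590 = 252.14 K.
Converting, 252.14 K = -21.01°C.

-21.0 °C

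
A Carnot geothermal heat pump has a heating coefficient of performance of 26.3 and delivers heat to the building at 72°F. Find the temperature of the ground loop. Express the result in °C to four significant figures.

10.99 °C

COP_HP = T_H/(T_H − T_C) gives T_H − T_C = T_H/COP.
With T_H = 295.37 K, T_C = 295.37 × (1 − 1/26.3) = 284.14 K.
Converting, 284.14 K = 10.99°C.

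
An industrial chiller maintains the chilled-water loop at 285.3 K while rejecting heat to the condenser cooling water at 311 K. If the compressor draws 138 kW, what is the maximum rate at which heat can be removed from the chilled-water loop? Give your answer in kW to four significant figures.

1532 kW

The reservoir spacing is ΔT = 311 − 285.3 = 25.70 K.
COP_Carnot = T_C/ΔT = 285.30/25.70 = 11.10.
Q̇_max = COP_Carnot × Ẇ = 11.10 × 138.0 kW = 1532 kW.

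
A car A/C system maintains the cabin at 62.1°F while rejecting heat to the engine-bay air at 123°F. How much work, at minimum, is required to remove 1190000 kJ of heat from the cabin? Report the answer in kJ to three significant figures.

139000 kJ

In absolute terms T_C = 289.87 K and T_H = 323.71 K, so ΔT = 33.83 K.
The reversible limit is COP_R = T_C/ΔT = 8.568, so W_min = Q_C/COP = Q_C·ΔT/T_C.
W_min = 1190000 × 33.83/289.87 = 138900 kJ.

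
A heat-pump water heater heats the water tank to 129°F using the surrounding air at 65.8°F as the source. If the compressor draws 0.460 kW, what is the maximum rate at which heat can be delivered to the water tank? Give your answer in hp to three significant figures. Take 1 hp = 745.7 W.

5.75 hp

In absolute terms T_C = 291.93 K and T_H = 327.04 K, so ΔT = 35.11 K.
COP_Carnot = T_H/ΔT = 327.04/35.11 = 9.314.
Q̇_max = COP_Carnot × Ẇ = 9.314 × 0.4600 kW = 4.285 kW = 5.746 hp.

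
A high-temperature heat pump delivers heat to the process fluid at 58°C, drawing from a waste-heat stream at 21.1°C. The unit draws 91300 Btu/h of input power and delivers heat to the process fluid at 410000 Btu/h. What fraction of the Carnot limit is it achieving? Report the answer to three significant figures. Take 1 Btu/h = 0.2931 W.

COP_actual = Q̇_H/Ẇ = 410000/91300 = 4.491.
In absolute terms T_C = 294.25 K and T_H = 331.15 K, so ΔT = 36.90 K.
COP_Carnot = T_H/ΔT = 331.15/36.90 = 8.974.
η_II = COP_actual/COP_Carnot = 4.491/8.974 = 0.5004.

0.500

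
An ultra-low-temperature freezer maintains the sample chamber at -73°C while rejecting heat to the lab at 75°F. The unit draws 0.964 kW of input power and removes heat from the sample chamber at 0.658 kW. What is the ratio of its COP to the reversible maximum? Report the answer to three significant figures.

COP_actual = Q̇_C/Ẇ = 0.6580/0.9640 = 0.6826.
In absolute terms T_C = 200.15 K and T_H = 297.04 K, so ΔT = 96.89 K.
COP_Carnot = T_C/ΔT = 200.15/96.89 = 2.066.
η_II = COP_actual/COP_Carnot = 0.6826/2.066 = 0.3304.

0.330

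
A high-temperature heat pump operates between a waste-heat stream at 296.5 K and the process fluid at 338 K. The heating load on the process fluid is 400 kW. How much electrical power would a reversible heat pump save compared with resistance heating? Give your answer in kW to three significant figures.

The reservoir spacing is ΔT = 338 − 296.5 = 41.50 K.
COP_Carnot = T_H/ΔT = 338.00/41.50 = 8.145.
Resistance heating needs Ẇ_res = Q̇_H = 400.0 kW; the reversible heat pump needs only Ẇ_hp = Q̇_H/COP = 49.11 kW.
Saving = 400.0 − 49.11 = 350.9 kW.

351 kW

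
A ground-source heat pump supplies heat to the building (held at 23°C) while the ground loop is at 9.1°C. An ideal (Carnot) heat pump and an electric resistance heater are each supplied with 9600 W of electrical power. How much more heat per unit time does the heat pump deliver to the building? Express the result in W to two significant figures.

In absolute terms T_C = 282.25 K and T_H = 296.15 K, so ΔT = 13.90 K.
COP_Carnot = T_H/ΔT = 296.15/13.90 = 21.31.
The heat pump delivers Q̇_H = COP × Ẇ = 204500 W; the resistance heater delivers Ẇ = 9600 W.
Extra = (COP − 1)·Ẇ = 194900 W.

190000 W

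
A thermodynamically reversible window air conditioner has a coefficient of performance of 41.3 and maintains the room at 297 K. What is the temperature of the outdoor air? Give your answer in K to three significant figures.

COP_R = T_C/(T_H − T_C) gives T_H − T_C = T_C/COP.
With T_C = 297.00 K, T_H = 297.00 × (1 + 1/41.3) = 304.19 K.

304 K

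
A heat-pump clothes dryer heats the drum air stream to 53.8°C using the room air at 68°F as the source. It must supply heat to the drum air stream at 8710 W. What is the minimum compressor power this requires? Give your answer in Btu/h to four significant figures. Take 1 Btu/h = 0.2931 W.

In absolute terms T_C = 293.15 K and T_H = 326.95 K, so ΔT = 33.80 K.
COP_Carnot = T_H/ΔT = 326.95/33.80 = 9.673.
Ẇ_min = Q̇/COP_Carnot = 8710/9.673 = 900.4 W = 3072 Btu/h.

3072 Btu/h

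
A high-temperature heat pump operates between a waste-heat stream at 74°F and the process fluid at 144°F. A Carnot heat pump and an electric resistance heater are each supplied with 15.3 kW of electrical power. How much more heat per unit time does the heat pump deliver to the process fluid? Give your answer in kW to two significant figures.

In absolute terms T_C = 296.48 K and T_H = 335.37 K, so ΔT = 38.89 K.
COP_Carnot = T_H/ΔT = 335.37/38.89 = 8.624.
The heat pump delivers Q̇_H = COP × Ẇ = 131.9 kW; the resistance heater delivers Ẇ = 15.30 kW.
Extra = (COP − 1)·Ẇ = 116.6 kW.

120 kW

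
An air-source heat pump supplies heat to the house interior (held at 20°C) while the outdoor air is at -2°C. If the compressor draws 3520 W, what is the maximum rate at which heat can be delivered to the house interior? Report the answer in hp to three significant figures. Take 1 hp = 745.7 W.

62.9 hp

In absolute terms T_C = 271.15 K and T_H = 293.15 K, so ΔT = 22.00 K.
COP_Carnot = T_H/ΔT = 293.15/22.00 = 13.33.
Q̇_max = COP_Carnot × Ẇ = 13.33 × 3520 W = 46900 W = 62.90 hp.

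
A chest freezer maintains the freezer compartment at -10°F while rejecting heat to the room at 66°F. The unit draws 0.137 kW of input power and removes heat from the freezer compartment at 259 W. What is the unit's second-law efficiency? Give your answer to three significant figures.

0.320

Converting, Q̇_C = 259.0 W = 0.2590 kW, so COP_actual = Q̇_C/Ẇ = 0.2590/0.1370 = 1.891.
In absolute terms T_C = 249.82 K and T_H = 292.04 K, so ΔT = 42.22 K.
COP_Carnot = T_C/ΔT = 249.82/42.22 = 5.917.
η_II = COP_actual/COP_Carnot = 1.891/5.917 = 0.3195.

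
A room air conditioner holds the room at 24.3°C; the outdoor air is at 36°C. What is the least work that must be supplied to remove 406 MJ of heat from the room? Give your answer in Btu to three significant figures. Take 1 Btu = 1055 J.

In absolute terms T_C = 297.45 K and T_H = 309.15 K, so ΔT = 11.70 K.
The reversible limit is COP_R = T_C/ΔT = 25.42, so W_min = Q_C/COP = Q_C·ΔT/T_C.
W_min = 406.0 × 11.70/297.45 = 15.97 MJ = 15140 Btu.

15100 Btu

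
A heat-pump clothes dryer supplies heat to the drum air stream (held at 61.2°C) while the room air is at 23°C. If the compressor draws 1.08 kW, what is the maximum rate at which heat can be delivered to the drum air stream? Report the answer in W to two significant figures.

9500 W

In absolute terms T_C = 296.15 K and T_H = 334.35 K, so ΔT = 38.20 K.
COP_Carnot = T_H/ΔT = 334.35/38.20 = 8.753.
Q̇_max = COP_Carnot × Ẇ = 8.753 × 1.080 kW = 9.453 kW = 9453 W.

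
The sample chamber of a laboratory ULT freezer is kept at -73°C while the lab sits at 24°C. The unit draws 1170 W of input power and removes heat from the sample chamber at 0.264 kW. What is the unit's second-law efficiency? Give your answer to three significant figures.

Converting, Q̇_C = 0.2640 kW = 264.0 W, so COP_actual = Q̇_C/Ẇ = 264.0/1170 = 0.2256.
In absolute terms T_C = 200.15 K and T_H = 297.15 K, so ΔT = 97.00 K.
COP_Carnot = T_C/ΔT = 200.15/97.00 = 2.063.
η_II = COP_actual/COP_Carnot = 0.2256/2.063 = 0.1094.

0.109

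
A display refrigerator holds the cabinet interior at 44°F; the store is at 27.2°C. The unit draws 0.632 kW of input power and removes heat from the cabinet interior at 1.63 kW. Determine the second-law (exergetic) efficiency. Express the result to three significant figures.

0.189

COP_actual = Q̇_C/Ẇ = 1.630/0.6320 = 2.579.
In absolute terms T_C = 279.82 K and T_H = 300.35 K, so ΔT = 20.53 K.
COP_Carnot = T_C/ΔT = 279.82/20.53 = 13.63.
η_II = COP_actual/COP_Carnot = 2.579/13.63 = 0.1893.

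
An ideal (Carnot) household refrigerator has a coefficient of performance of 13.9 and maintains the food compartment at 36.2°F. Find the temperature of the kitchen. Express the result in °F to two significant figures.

COP_R = T_C/(T_H − T_C) gives T_H − T_C = T_C/COP.
With T_C = 275.48 K, T_H = 275.48 × (1 + 1/13.9) = 295.30 K.
Converting, 295.30 K = 71.87°F.

72 °F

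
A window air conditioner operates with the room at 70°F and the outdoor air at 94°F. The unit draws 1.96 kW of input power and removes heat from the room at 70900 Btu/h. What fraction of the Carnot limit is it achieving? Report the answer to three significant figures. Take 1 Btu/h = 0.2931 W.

Converting, Q̇_C = 70900 Btu/h = 20.78 kW, so COP_actual = Q̇_C/Ẇ = 20.78/1.960 = 10.60.
In absolute terms T_C = 294.26 K and T_H = 307.59 K, so ΔT = 13.33 K.
COP_Carnot = T_C/ΔT = 294.26/13.33 = 22.07.
η_II = COP_actual/COP_Carnot = 10.60/22.07 = 0.4804.

0.480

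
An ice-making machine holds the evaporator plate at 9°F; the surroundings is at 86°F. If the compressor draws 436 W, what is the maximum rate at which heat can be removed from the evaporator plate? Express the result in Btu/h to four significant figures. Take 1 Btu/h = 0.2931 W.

9054 Btu/h

In absolute terms T_C = 260.37 K and T_H = 303.15 K, so ΔT = 42.78 K.
COP_Carnot = T_C/ΔT = 260.37/42.78 = 6.087.
Q̇_max = COP_Carnot × Ẇ = 6.087 × 436.0 W = 2654 W = 9054 Btu/h.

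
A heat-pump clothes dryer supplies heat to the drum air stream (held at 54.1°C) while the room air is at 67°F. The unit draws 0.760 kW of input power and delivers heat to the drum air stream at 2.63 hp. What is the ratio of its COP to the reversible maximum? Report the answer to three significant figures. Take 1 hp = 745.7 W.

0.273

Converting, Q̇_H = 2.630 hp = 1.961 kW, so COP_actual = Q̇_H/Ẇ = 1.961/0.7600 = 2.581.
In absolute terms T_C = 292.59 K and T_H = 327.25 K, so ΔT = 34.66 K.
COP_Carnot = T_H/ΔT = 327.25/34.66 = 9.443.
η_II = COP_actual/COP_Carnot = 2.581/9.443 = 0.2733.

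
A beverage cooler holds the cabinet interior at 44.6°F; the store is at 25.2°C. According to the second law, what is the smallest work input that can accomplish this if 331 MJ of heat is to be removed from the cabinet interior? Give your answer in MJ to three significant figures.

In absolute terms T_C = 280.15 K and T_H = 298.35 K, so ΔT = 18.20 K.
The reversible limit is COP_R = T_C/ΔT = 15.39, so W_min = Q_C/COP = Q_C·ΔT/T_C.
W_min = 331.0 × 18.20/280.15 = 21.50 MJ.

21.5 MJ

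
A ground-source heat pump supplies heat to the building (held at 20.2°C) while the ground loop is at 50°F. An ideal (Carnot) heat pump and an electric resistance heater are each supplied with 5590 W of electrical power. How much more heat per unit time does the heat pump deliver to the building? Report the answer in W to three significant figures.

In absolute terms T_C = 283.15 K and T_H = 293.35 K, so ΔT = 10.20 K.
COP_Carnot = T_H/ΔT = 293.35/10.20 = 28.76.
The heat pump delivers Q̇_H = COP × Ẇ = 160800 W; the resistance heater delivers Ẇ = 5590 W.
Extra = (COP − 1)·Ẇ = 155200 W.

155000 W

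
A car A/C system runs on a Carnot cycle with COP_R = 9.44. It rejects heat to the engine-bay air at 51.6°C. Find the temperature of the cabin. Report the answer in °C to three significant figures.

For a Carnot refrigerator COP_R = T_C/(T_H − T_C), so T_C = COP·T_H/(1 + COP).
With T_H = 324.75 K, T_C = 9.44 × 324.75/10.44 = 293.64 K.
Converting, 293.64 K = 20.49°C.

20.5 °C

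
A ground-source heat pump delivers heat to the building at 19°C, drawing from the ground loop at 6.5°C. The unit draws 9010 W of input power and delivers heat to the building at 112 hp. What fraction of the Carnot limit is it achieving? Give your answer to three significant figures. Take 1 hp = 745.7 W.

0.397

Converting, Q̇_H = 112.0 hp = 83520 W, so COP_actual = Q̇_H/Ẇ = 83520/9010 = 9.270.
In absolute terms T_C = 279.65 K and T_H = 292.15 K, so ΔT = 12.50 K.
COP_Carnot = T_H/ΔT = 292.15/12.50 = 23.37.
η_II = COP_actual/COP_Carnot = 9.270/23.37 = 0.3966.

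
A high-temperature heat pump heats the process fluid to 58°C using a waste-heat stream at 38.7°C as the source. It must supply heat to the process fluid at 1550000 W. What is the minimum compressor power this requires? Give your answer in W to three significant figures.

In absolute terms T_C = 311.85 K and T_H = 331.15 K, so ΔT = 19.30 K.
COP_Carnot = T_H/ΔT = 331.15/19.30 = 17.16.
Ẇ_min = Q̇/COP_Carnot = 1550000/17.16 = 90340 W.

90300 W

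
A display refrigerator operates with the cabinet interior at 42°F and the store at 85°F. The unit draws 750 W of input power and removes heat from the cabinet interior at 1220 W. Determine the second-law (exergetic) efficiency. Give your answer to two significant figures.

COP_actual = Q̇_C/Ẇ = 1220/750.0 = 1.627.
In absolute terms T_C = 278.71 K and T_H = 302.59 K, so ΔT = 23.89 K.
COP_Carnot = T_C/ΔT = 278.71/23.89 = 11.67.
η_II = COP_actual/COP_Carnot = 1.627/11.67 = 0.1394.

0.14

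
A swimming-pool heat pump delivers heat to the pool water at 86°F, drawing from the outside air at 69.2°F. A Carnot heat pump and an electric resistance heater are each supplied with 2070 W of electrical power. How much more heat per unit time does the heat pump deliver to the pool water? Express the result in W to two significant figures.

65000 W

In absolute terms T_C = 293.82 K and T_H = 303.15 K, so ΔT = 9.333 K.
COP_Carnot = T_H/ΔT = 303.15/9.333 = 32.48.
The heat pump delivers Q̇_H = COP × Ẇ = 67230 W; the resistance heater delivers Ẇ = 2070 W.
Extra = (COP − 1)·Ẇ = 65160 W.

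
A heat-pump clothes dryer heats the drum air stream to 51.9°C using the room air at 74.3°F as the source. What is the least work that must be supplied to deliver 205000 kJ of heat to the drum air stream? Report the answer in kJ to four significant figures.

In absolute terms T_C = 296.65 K and T_H = 325.05 K, so ΔT = 28.40 K.
The reversible limit is COP_HP = T_H/ΔT = 11.45, so W_min = Q_H/COP = Q_H·ΔT/T_H.
W_min = 205000 × 28.40/325.05 = 17910 kJ.

17910 kJ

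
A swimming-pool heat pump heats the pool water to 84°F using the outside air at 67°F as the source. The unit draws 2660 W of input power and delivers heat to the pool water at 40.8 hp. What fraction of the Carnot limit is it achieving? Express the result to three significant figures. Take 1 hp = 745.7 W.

0.358

Converting, Q̇_H = 40.80 hp = 30420 W, so COP_actual = Q̇_H/Ẇ = 30420/2660 = 11.44.
In absolute terms T_C = 292.59 K and T_H = 302.04 K, so ΔT = 9.444 K.
COP_Carnot = T_H/ΔT = 302.04/9.444 = 31.98.
η_II = COP_actual/COP_Carnot = 11.44/31.98 = 0.3576.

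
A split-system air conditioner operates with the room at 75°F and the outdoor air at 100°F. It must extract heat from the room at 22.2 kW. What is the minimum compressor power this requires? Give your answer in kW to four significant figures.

1.038 kW

In absolute terms T_C = 297.04 K and T_H = 310.93 K, so ΔT = 13.89 K.
COP_Carnot = T_C/ΔT = 297.04/13.89 = 21.39.
Ẇ_min = Q̇/COP_Carnot = 22.20/21.39 = 1.038 kW.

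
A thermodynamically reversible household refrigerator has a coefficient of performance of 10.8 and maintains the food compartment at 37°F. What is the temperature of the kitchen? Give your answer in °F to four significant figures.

82.99 °F

COP_R = T_C/(T_H − T_C) gives T_H − T_C = T_C/COP.
With T_C = 275.93 K, T_H = 275.93 × (1 + 1/10.8) = 301.48 K.
Converting, 301.48 K = 82.99°F.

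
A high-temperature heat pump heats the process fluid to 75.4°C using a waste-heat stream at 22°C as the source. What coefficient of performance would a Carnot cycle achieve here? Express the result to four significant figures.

6.527

In absolute terms T_C = 295.15 K and T_H = 348.55 K, so ΔT = 53.40 K.
For a reversible cycle, COP_Carnot = T_H/ΔT = 348.55/53.40 = 6.527.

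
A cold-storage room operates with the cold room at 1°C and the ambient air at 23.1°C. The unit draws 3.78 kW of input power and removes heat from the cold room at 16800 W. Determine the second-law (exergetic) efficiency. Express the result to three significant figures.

0.358

Converting, Q̇_C = 16800 W = 16.80 kW, so COP_actual = Q̇_C/Ẇ = 16.80/3.780 = 4.444.
In absolute terms T_C = 274.15 K and T_H = 296.25 K, so ΔT = 22.10 K.
COP_Carnot = T_C/ΔT = 274.15/22.10 = 12.40.
η_II = COP_actual/COP_Carnot = 4.444/12.40 = 0.3583.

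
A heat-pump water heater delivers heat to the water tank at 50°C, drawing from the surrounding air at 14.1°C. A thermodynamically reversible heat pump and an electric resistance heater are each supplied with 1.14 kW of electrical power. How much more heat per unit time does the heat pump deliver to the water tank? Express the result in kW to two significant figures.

9.1 kW

In absolute terms T_C = 287.25 K and T_H = 323.15 K, so ΔT = 35.90 K.
COP_Carnot = T_H/ΔT = 323.15/35.90 = 9.001.
The heat pump delivers Q̇_H = COP × Ẇ = 10.26 kW; the resistance heater delivers Ẇ = 1.140 kW.
Extra = (COP − 1)·Ẇ = 9.122 kW.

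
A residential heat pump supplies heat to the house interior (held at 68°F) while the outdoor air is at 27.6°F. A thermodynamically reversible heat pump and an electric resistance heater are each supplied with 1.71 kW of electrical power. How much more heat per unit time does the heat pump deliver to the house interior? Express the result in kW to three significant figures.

20.6 kW

In absolute terms T_C = 270.71 K and T_H = 293.15 K, so ΔT = 22.44 K.
COP_Carnot = T_H/ΔT = 293.15/22.44 = 13.06.
The heat pump delivers Q̇_H = COP × Ẇ = 22.33 kW; the resistance heater delivers Ẇ = 1.710 kW.
Extra = (COP − 1)·Ẇ = 20.62 kW.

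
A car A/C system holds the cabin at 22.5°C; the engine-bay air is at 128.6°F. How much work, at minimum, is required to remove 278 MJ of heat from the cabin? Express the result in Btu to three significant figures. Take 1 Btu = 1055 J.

27800 Btu

In absolute terms T_C = 295.65 K and T_H = 326.82 K, so ΔT = 31.17 K.
The reversible limit is COP_R = T_C/ΔT = 9.486, so W_min = Q_C/COP = Q_C·ΔT/T_C.
W_min = 278.0 × 31.17/295.65 = 29.31 MJ = 27780 Btu.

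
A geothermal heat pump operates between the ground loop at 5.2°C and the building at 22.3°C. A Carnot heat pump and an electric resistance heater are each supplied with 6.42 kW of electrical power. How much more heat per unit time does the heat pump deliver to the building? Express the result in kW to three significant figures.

105 kW

In absolute terms T_C = 278.35 K and T_H = 295.45 K, so ΔT = 17.10 K.
COP_Carnot = T_H/ΔT = 295.45/17.10 = 17.28.
The heat pump delivers Q̇_H = COP × Ẇ = 110.9 kW; the resistance heater delivers Ẇ = 6.420 kW.
Extra = (COP − 1)·Ẇ = 104.5 kW.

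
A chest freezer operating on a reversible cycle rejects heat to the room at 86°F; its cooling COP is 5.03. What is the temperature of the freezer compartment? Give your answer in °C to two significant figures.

For a Carnot refrigerator COP_R = T_C/(T_H − T_C), so T_C = COP·T_H/(1 + COP).
With T_H = 303.15 K, T_C = 5.03 × 303.15/6.030 = 252.88 K.
Converting, 252.88 K = -20.27°C.

-20 °C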